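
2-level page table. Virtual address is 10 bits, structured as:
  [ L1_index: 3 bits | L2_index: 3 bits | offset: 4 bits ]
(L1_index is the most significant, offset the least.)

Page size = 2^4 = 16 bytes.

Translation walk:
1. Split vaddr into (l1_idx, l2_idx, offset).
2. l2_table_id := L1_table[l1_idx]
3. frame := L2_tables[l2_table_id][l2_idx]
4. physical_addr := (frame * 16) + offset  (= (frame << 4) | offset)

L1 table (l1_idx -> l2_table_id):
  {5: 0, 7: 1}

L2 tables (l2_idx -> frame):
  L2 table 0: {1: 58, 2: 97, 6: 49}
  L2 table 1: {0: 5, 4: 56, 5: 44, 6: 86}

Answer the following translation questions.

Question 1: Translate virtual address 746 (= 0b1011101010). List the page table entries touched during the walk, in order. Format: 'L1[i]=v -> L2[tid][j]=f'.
vaddr = 746 = 0b1011101010
Split: l1_idx=5, l2_idx=6, offset=10

Answer: L1[5]=0 -> L2[0][6]=49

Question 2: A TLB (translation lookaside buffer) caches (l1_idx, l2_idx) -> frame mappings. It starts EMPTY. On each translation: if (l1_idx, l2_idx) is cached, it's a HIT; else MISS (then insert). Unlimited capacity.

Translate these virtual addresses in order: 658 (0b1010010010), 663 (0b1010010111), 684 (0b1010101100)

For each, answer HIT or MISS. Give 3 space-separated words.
vaddr=658: (5,1) not in TLB -> MISS, insert
vaddr=663: (5,1) in TLB -> HIT
vaddr=684: (5,2) not in TLB -> MISS, insert

Answer: MISS HIT MISS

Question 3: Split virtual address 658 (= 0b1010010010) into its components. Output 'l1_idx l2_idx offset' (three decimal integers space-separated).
vaddr = 658 = 0b1010010010
  top 3 bits -> l1_idx = 5
  next 3 bits -> l2_idx = 1
  bottom 4 bits -> offset = 2

Answer: 5 1 2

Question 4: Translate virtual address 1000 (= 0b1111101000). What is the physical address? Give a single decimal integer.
vaddr = 1000 = 0b1111101000
Split: l1_idx=7, l2_idx=6, offset=8
L1[7] = 1
L2[1][6] = 86
paddr = 86 * 16 + 8 = 1384

Answer: 1384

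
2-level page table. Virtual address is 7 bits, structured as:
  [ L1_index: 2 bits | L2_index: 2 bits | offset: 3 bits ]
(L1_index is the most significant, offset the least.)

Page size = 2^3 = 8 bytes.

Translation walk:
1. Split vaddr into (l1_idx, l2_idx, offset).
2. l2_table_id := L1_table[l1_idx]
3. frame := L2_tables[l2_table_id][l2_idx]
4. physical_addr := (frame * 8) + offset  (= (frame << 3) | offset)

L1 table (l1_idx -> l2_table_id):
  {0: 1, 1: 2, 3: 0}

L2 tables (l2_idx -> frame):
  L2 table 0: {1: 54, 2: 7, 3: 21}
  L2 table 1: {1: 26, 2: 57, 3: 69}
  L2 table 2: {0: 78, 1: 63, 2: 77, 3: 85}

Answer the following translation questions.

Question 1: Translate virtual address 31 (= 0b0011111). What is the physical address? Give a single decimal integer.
vaddr = 31 = 0b0011111
Split: l1_idx=0, l2_idx=3, offset=7
L1[0] = 1
L2[1][3] = 69
paddr = 69 * 8 + 7 = 559

Answer: 559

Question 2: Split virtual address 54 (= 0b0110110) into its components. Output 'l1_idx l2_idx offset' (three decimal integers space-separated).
Answer: 1 2 6

Derivation:
vaddr = 54 = 0b0110110
  top 2 bits -> l1_idx = 1
  next 2 bits -> l2_idx = 2
  bottom 3 bits -> offset = 6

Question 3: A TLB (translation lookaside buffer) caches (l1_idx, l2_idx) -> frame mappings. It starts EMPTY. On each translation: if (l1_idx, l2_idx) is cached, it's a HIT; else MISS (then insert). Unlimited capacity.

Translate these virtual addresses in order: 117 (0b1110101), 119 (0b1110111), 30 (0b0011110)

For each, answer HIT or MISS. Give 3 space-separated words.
vaddr=117: (3,2) not in TLB -> MISS, insert
vaddr=119: (3,2) in TLB -> HIT
vaddr=30: (0,3) not in TLB -> MISS, insert

Answer: MISS HIT MISS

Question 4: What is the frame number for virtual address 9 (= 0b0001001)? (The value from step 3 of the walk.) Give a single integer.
vaddr = 9: l1_idx=0, l2_idx=1
L1[0] = 1; L2[1][1] = 26

Answer: 26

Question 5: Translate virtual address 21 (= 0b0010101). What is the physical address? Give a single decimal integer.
Answer: 461

Derivation:
vaddr = 21 = 0b0010101
Split: l1_idx=0, l2_idx=2, offset=5
L1[0] = 1
L2[1][2] = 57
paddr = 57 * 8 + 5 = 461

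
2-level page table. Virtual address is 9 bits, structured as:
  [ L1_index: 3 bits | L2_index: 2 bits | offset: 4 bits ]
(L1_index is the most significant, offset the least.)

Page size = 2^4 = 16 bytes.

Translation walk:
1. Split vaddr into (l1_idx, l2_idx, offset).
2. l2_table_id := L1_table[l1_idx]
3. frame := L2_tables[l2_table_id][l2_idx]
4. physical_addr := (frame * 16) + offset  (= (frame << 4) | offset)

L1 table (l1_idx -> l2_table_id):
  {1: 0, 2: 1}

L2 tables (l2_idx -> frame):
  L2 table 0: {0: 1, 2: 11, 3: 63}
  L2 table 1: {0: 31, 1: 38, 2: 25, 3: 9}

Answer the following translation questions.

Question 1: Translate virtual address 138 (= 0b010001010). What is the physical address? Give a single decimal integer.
Answer: 506

Derivation:
vaddr = 138 = 0b010001010
Split: l1_idx=2, l2_idx=0, offset=10
L1[2] = 1
L2[1][0] = 31
paddr = 31 * 16 + 10 = 506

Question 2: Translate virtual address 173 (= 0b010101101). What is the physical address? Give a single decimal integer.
Answer: 413

Derivation:
vaddr = 173 = 0b010101101
Split: l1_idx=2, l2_idx=2, offset=13
L1[2] = 1
L2[1][2] = 25
paddr = 25 * 16 + 13 = 413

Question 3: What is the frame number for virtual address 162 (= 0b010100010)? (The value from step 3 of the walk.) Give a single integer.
Answer: 25

Derivation:
vaddr = 162: l1_idx=2, l2_idx=2
L1[2] = 1; L2[1][2] = 25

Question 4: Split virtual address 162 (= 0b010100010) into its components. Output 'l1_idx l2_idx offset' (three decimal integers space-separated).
Answer: 2 2 2

Derivation:
vaddr = 162 = 0b010100010
  top 3 bits -> l1_idx = 2
  next 2 bits -> l2_idx = 2
  bottom 4 bits -> offset = 2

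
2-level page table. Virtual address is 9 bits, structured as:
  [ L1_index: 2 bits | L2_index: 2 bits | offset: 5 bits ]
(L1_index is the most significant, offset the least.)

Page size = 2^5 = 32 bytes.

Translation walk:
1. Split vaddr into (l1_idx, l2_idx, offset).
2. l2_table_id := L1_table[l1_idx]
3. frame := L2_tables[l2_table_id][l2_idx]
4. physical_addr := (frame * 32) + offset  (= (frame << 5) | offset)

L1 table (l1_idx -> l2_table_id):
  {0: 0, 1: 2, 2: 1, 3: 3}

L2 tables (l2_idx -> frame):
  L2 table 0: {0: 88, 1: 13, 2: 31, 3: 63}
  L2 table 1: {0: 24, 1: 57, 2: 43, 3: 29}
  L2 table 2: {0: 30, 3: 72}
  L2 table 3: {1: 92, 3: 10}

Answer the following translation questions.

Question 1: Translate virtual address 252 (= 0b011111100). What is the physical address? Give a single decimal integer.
Answer: 2332

Derivation:
vaddr = 252 = 0b011111100
Split: l1_idx=1, l2_idx=3, offset=28
L1[1] = 2
L2[2][3] = 72
paddr = 72 * 32 + 28 = 2332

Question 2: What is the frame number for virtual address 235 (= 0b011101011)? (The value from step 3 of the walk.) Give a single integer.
vaddr = 235: l1_idx=1, l2_idx=3
L1[1] = 2; L2[2][3] = 72

Answer: 72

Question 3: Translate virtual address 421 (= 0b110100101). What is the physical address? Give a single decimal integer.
vaddr = 421 = 0b110100101
Split: l1_idx=3, l2_idx=1, offset=5
L1[3] = 3
L2[3][1] = 92
paddr = 92 * 32 + 5 = 2949

Answer: 2949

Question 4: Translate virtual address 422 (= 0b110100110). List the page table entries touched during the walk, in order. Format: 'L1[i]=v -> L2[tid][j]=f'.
Answer: L1[3]=3 -> L2[3][1]=92

Derivation:
vaddr = 422 = 0b110100110
Split: l1_idx=3, l2_idx=1, offset=6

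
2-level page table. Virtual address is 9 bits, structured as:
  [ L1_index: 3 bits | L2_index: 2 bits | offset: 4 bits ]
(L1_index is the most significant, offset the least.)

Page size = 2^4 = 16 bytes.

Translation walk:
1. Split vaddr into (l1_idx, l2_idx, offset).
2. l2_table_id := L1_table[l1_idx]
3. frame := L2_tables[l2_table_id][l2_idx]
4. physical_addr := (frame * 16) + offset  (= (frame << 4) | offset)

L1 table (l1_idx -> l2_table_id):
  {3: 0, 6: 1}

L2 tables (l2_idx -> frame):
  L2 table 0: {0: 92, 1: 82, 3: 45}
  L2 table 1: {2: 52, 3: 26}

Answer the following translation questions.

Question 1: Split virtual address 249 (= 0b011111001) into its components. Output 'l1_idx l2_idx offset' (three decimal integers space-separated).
vaddr = 249 = 0b011111001
  top 3 bits -> l1_idx = 3
  next 2 bits -> l2_idx = 3
  bottom 4 bits -> offset = 9

Answer: 3 3 9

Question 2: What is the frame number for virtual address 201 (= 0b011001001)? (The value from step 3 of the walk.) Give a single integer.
Answer: 92

Derivation:
vaddr = 201: l1_idx=3, l2_idx=0
L1[3] = 0; L2[0][0] = 92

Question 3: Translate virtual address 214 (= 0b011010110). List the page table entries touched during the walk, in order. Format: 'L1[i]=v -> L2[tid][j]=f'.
vaddr = 214 = 0b011010110
Split: l1_idx=3, l2_idx=1, offset=6

Answer: L1[3]=0 -> L2[0][1]=82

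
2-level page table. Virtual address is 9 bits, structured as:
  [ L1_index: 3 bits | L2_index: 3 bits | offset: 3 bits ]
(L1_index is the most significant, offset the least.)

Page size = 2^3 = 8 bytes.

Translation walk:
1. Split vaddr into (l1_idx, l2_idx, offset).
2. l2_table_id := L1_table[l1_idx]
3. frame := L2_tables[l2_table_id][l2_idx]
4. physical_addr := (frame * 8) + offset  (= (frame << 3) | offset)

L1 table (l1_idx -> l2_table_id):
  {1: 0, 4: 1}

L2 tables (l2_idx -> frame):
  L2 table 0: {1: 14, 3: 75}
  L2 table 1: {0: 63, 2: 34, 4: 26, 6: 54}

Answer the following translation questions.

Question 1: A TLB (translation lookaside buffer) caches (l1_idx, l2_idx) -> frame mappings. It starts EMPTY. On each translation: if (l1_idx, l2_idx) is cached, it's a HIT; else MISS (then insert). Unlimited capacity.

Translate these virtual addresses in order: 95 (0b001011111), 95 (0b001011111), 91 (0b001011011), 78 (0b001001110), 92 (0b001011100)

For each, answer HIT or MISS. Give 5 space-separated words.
Answer: MISS HIT HIT MISS HIT

Derivation:
vaddr=95: (1,3) not in TLB -> MISS, insert
vaddr=95: (1,3) in TLB -> HIT
vaddr=91: (1,3) in TLB -> HIT
vaddr=78: (1,1) not in TLB -> MISS, insert
vaddr=92: (1,3) in TLB -> HIT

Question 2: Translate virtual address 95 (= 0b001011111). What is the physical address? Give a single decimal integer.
Answer: 607

Derivation:
vaddr = 95 = 0b001011111
Split: l1_idx=1, l2_idx=3, offset=7
L1[1] = 0
L2[0][3] = 75
paddr = 75 * 8 + 7 = 607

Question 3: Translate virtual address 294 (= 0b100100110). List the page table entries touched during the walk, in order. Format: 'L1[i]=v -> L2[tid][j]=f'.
vaddr = 294 = 0b100100110
Split: l1_idx=4, l2_idx=4, offset=6

Answer: L1[4]=1 -> L2[1][4]=26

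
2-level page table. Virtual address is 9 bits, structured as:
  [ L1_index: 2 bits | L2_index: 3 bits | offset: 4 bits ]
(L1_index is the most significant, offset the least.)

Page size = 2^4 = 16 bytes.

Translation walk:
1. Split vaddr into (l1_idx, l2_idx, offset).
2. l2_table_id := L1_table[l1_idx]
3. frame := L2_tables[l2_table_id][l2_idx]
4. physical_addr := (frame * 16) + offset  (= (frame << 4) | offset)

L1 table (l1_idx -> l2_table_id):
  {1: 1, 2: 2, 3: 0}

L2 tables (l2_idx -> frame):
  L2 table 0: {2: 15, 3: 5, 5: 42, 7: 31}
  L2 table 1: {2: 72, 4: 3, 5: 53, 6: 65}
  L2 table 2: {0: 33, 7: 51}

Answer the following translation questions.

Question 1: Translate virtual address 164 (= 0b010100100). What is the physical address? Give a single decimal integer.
vaddr = 164 = 0b010100100
Split: l1_idx=1, l2_idx=2, offset=4
L1[1] = 1
L2[1][2] = 72
paddr = 72 * 16 + 4 = 1156

Answer: 1156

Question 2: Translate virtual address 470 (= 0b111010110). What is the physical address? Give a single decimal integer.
vaddr = 470 = 0b111010110
Split: l1_idx=3, l2_idx=5, offset=6
L1[3] = 0
L2[0][5] = 42
paddr = 42 * 16 + 6 = 678

Answer: 678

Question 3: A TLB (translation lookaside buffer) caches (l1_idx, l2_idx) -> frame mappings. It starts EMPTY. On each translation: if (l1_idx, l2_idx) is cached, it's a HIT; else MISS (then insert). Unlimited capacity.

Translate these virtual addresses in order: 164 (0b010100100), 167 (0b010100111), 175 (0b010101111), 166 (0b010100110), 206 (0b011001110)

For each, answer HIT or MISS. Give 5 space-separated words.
vaddr=164: (1,2) not in TLB -> MISS, insert
vaddr=167: (1,2) in TLB -> HIT
vaddr=175: (1,2) in TLB -> HIT
vaddr=166: (1,2) in TLB -> HIT
vaddr=206: (1,4) not in TLB -> MISS, insert

Answer: MISS HIT HIT HIT MISS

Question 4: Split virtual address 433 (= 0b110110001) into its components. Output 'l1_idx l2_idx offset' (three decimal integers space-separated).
Answer: 3 3 1

Derivation:
vaddr = 433 = 0b110110001
  top 2 bits -> l1_idx = 3
  next 3 bits -> l2_idx = 3
  bottom 4 bits -> offset = 1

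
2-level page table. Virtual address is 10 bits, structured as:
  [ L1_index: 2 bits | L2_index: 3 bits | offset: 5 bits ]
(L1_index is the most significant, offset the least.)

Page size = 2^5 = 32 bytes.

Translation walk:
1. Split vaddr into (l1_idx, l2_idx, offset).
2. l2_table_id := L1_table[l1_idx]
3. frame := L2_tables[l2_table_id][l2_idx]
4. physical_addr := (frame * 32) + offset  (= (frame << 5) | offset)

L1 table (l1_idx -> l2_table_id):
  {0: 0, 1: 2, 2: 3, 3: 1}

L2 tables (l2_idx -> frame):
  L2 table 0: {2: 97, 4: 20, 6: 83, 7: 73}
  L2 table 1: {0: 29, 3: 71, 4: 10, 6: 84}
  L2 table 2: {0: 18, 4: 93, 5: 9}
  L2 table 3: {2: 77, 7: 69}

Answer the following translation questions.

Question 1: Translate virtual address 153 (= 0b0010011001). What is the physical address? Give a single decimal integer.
vaddr = 153 = 0b0010011001
Split: l1_idx=0, l2_idx=4, offset=25
L1[0] = 0
L2[0][4] = 20
paddr = 20 * 32 + 25 = 665

Answer: 665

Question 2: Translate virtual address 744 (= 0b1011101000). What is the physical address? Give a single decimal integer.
Answer: 2216

Derivation:
vaddr = 744 = 0b1011101000
Split: l1_idx=2, l2_idx=7, offset=8
L1[2] = 3
L2[3][7] = 69
paddr = 69 * 32 + 8 = 2216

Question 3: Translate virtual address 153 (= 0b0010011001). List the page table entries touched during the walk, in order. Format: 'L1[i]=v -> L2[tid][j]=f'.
Answer: L1[0]=0 -> L2[0][4]=20

Derivation:
vaddr = 153 = 0b0010011001
Split: l1_idx=0, l2_idx=4, offset=25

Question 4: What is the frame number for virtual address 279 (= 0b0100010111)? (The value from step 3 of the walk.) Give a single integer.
Answer: 18

Derivation:
vaddr = 279: l1_idx=1, l2_idx=0
L1[1] = 2; L2[2][0] = 18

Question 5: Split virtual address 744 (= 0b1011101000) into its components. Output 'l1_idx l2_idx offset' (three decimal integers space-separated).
vaddr = 744 = 0b1011101000
  top 2 bits -> l1_idx = 2
  next 3 bits -> l2_idx = 7
  bottom 5 bits -> offset = 8

Answer: 2 7 8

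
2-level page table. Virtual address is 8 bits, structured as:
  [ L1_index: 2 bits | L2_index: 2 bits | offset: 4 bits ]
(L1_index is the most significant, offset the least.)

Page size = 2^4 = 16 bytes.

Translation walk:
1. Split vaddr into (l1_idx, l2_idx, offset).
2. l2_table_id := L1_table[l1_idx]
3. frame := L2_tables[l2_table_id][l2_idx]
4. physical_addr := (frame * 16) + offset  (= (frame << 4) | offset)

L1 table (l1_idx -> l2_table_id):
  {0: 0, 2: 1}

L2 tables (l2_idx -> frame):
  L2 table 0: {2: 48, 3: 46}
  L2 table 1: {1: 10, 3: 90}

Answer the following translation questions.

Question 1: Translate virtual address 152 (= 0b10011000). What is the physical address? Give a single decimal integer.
Answer: 168

Derivation:
vaddr = 152 = 0b10011000
Split: l1_idx=2, l2_idx=1, offset=8
L1[2] = 1
L2[1][1] = 10
paddr = 10 * 16 + 8 = 168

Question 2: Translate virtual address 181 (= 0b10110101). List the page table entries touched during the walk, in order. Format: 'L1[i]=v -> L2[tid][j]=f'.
vaddr = 181 = 0b10110101
Split: l1_idx=2, l2_idx=3, offset=5

Answer: L1[2]=1 -> L2[1][3]=90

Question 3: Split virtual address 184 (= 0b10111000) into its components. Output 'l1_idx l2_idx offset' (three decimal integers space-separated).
Answer: 2 3 8

Derivation:
vaddr = 184 = 0b10111000
  top 2 bits -> l1_idx = 2
  next 2 bits -> l2_idx = 3
  bottom 4 bits -> offset = 8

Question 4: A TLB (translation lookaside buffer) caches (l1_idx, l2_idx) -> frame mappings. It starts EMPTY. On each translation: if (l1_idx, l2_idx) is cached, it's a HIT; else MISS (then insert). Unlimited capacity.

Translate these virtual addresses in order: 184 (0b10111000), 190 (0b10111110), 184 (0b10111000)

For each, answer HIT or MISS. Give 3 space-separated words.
vaddr=184: (2,3) not in TLB -> MISS, insert
vaddr=190: (2,3) in TLB -> HIT
vaddr=184: (2,3) in TLB -> HIT

Answer: MISS HIT HIT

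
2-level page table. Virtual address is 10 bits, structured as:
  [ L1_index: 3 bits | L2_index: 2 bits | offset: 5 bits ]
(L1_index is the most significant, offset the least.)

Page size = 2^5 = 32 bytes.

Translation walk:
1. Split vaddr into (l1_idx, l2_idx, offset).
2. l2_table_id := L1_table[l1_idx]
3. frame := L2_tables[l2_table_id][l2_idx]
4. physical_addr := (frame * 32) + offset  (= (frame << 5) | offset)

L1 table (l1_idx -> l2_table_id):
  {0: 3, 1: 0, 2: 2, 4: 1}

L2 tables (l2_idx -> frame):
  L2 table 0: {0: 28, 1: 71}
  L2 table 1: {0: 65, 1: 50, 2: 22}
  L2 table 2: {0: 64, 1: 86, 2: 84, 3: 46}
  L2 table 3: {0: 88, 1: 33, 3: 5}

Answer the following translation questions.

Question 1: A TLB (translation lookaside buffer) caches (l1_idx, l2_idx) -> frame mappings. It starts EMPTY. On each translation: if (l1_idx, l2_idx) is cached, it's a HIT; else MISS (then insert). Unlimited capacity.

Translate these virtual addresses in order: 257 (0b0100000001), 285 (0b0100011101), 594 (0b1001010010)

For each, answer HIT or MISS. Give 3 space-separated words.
vaddr=257: (2,0) not in TLB -> MISS, insert
vaddr=285: (2,0) in TLB -> HIT
vaddr=594: (4,2) not in TLB -> MISS, insert

Answer: MISS HIT MISS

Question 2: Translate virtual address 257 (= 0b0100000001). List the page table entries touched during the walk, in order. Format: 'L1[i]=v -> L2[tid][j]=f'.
vaddr = 257 = 0b0100000001
Split: l1_idx=2, l2_idx=0, offset=1

Answer: L1[2]=2 -> L2[2][0]=64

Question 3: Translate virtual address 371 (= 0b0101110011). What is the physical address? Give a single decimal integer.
Answer: 1491

Derivation:
vaddr = 371 = 0b0101110011
Split: l1_idx=2, l2_idx=3, offset=19
L1[2] = 2
L2[2][3] = 46
paddr = 46 * 32 + 19 = 1491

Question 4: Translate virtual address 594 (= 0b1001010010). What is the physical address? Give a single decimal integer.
vaddr = 594 = 0b1001010010
Split: l1_idx=4, l2_idx=2, offset=18
L1[4] = 1
L2[1][2] = 22
paddr = 22 * 32 + 18 = 722

Answer: 722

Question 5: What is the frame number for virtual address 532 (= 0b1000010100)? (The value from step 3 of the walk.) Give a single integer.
vaddr = 532: l1_idx=4, l2_idx=0
L1[4] = 1; L2[1][0] = 65

Answer: 65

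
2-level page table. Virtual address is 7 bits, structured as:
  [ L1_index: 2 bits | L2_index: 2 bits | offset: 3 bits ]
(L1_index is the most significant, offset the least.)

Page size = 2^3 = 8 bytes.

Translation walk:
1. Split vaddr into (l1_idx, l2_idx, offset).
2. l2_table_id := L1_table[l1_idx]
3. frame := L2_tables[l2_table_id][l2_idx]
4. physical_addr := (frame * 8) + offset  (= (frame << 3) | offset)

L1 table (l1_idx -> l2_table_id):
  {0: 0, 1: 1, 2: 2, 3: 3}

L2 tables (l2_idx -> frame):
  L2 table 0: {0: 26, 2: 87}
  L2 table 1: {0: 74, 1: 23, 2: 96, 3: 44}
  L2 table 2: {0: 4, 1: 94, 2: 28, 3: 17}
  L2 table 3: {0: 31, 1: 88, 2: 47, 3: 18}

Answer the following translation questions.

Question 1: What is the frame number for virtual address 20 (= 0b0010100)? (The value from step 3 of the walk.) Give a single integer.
Answer: 87

Derivation:
vaddr = 20: l1_idx=0, l2_idx=2
L1[0] = 0; L2[0][2] = 87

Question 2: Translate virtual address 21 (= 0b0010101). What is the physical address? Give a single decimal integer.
Answer: 701

Derivation:
vaddr = 21 = 0b0010101
Split: l1_idx=0, l2_idx=2, offset=5
L1[0] = 0
L2[0][2] = 87
paddr = 87 * 8 + 5 = 701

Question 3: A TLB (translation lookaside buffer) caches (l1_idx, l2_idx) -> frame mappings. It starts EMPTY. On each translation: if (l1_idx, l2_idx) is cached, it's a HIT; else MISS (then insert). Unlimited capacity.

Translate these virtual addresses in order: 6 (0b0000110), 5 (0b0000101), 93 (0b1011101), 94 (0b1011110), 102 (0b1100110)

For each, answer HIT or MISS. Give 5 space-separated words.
Answer: MISS HIT MISS HIT MISS

Derivation:
vaddr=6: (0,0) not in TLB -> MISS, insert
vaddr=5: (0,0) in TLB -> HIT
vaddr=93: (2,3) not in TLB -> MISS, insert
vaddr=94: (2,3) in TLB -> HIT
vaddr=102: (3,0) not in TLB -> MISS, insert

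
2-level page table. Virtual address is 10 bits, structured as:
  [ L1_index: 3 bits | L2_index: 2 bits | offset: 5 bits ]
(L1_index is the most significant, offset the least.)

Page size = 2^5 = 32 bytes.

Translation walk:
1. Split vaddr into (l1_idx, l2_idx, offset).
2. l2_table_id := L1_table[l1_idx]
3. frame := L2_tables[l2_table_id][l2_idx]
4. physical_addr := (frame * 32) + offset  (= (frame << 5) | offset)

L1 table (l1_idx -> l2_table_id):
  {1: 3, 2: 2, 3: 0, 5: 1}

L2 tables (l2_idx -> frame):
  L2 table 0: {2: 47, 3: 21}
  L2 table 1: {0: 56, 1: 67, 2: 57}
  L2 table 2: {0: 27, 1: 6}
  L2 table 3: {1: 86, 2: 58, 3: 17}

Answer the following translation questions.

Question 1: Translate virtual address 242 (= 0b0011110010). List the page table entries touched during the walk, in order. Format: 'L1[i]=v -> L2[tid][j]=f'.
Answer: L1[1]=3 -> L2[3][3]=17

Derivation:
vaddr = 242 = 0b0011110010
Split: l1_idx=1, l2_idx=3, offset=18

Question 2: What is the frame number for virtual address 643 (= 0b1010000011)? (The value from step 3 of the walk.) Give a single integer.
Answer: 56

Derivation:
vaddr = 643: l1_idx=5, l2_idx=0
L1[5] = 1; L2[1][0] = 56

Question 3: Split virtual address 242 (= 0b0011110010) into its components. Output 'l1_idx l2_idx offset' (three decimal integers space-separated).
Answer: 1 3 18

Derivation:
vaddr = 242 = 0b0011110010
  top 3 bits -> l1_idx = 1
  next 2 bits -> l2_idx = 3
  bottom 5 bits -> offset = 18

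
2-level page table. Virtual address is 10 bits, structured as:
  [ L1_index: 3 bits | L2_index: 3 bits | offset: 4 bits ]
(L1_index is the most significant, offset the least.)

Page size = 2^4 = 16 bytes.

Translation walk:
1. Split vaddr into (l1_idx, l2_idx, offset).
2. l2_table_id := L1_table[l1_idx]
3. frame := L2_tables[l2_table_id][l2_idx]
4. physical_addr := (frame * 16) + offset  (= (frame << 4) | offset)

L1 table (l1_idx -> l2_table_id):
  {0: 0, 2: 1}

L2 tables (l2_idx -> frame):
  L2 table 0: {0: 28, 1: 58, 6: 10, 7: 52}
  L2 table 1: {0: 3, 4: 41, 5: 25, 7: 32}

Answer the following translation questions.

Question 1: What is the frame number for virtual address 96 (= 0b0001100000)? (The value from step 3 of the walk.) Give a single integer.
vaddr = 96: l1_idx=0, l2_idx=6
L1[0] = 0; L2[0][6] = 10

Answer: 10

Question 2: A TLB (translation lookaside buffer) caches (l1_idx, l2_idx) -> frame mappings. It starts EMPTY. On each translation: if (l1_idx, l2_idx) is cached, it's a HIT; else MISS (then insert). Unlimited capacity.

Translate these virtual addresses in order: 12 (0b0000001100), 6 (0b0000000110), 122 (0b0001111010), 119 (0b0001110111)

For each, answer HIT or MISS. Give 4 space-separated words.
vaddr=12: (0,0) not in TLB -> MISS, insert
vaddr=6: (0,0) in TLB -> HIT
vaddr=122: (0,7) not in TLB -> MISS, insert
vaddr=119: (0,7) in TLB -> HIT

Answer: MISS HIT MISS HIT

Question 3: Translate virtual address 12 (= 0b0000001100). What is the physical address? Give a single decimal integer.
vaddr = 12 = 0b0000001100
Split: l1_idx=0, l2_idx=0, offset=12
L1[0] = 0
L2[0][0] = 28
paddr = 28 * 16 + 12 = 460

Answer: 460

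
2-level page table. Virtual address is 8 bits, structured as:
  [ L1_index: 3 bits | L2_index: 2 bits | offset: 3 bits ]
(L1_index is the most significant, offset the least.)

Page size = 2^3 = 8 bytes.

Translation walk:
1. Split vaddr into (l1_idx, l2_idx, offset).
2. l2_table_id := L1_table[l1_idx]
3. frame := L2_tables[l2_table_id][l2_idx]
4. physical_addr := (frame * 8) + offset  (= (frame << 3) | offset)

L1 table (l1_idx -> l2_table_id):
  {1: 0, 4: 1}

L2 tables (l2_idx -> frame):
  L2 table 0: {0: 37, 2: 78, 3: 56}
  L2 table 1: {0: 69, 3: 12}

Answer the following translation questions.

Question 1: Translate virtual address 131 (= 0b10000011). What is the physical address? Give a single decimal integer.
Answer: 555

Derivation:
vaddr = 131 = 0b10000011
Split: l1_idx=4, l2_idx=0, offset=3
L1[4] = 1
L2[1][0] = 69
paddr = 69 * 8 + 3 = 555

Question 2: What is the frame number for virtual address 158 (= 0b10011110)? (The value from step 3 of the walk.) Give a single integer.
Answer: 12

Derivation:
vaddr = 158: l1_idx=4, l2_idx=3
L1[4] = 1; L2[1][3] = 12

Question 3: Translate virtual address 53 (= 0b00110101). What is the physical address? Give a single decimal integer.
Answer: 629

Derivation:
vaddr = 53 = 0b00110101
Split: l1_idx=1, l2_idx=2, offset=5
L1[1] = 0
L2[0][2] = 78
paddr = 78 * 8 + 5 = 629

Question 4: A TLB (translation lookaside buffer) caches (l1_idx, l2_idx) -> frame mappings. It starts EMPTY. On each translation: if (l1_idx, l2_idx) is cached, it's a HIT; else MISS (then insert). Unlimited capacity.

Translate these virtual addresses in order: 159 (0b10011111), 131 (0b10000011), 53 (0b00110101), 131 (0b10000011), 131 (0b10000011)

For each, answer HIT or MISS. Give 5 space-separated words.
Answer: MISS MISS MISS HIT HIT

Derivation:
vaddr=159: (4,3) not in TLB -> MISS, insert
vaddr=131: (4,0) not in TLB -> MISS, insert
vaddr=53: (1,2) not in TLB -> MISS, insert
vaddr=131: (4,0) in TLB -> HIT
vaddr=131: (4,0) in TLB -> HIT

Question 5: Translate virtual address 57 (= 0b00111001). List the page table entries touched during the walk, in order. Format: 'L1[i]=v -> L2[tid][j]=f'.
vaddr = 57 = 0b00111001
Split: l1_idx=1, l2_idx=3, offset=1

Answer: L1[1]=0 -> L2[0][3]=56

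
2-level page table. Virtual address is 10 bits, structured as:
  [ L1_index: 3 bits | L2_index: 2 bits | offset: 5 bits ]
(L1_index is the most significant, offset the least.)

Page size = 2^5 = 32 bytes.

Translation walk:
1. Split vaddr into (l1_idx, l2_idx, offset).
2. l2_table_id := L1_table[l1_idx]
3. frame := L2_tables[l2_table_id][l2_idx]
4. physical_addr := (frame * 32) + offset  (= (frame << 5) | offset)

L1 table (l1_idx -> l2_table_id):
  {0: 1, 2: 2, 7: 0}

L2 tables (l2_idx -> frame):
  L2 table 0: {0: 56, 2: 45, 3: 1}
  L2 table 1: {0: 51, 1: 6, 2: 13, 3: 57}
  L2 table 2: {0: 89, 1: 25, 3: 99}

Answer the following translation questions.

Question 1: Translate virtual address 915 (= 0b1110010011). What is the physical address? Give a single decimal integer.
vaddr = 915 = 0b1110010011
Split: l1_idx=7, l2_idx=0, offset=19
L1[7] = 0
L2[0][0] = 56
paddr = 56 * 32 + 19 = 1811

Answer: 1811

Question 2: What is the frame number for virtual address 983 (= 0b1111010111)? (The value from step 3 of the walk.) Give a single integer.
vaddr = 983: l1_idx=7, l2_idx=2
L1[7] = 0; L2[0][2] = 45

Answer: 45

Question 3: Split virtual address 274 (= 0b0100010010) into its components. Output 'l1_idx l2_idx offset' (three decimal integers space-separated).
Answer: 2 0 18

Derivation:
vaddr = 274 = 0b0100010010
  top 3 bits -> l1_idx = 2
  next 2 bits -> l2_idx = 0
  bottom 5 bits -> offset = 18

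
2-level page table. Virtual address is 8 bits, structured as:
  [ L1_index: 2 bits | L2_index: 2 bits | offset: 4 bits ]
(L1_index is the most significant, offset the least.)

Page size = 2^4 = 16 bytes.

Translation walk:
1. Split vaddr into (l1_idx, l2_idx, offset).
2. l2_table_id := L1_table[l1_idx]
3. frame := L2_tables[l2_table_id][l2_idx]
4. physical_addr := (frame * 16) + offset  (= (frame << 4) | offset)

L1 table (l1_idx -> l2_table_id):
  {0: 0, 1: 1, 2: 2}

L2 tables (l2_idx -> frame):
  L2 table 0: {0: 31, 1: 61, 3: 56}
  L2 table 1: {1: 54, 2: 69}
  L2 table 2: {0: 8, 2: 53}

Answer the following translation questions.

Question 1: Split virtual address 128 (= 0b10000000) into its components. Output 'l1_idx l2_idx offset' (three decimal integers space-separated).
Answer: 2 0 0

Derivation:
vaddr = 128 = 0b10000000
  top 2 bits -> l1_idx = 2
  next 2 bits -> l2_idx = 0
  bottom 4 bits -> offset = 0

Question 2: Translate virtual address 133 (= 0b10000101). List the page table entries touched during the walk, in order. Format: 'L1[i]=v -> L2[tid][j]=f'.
Answer: L1[2]=2 -> L2[2][0]=8

Derivation:
vaddr = 133 = 0b10000101
Split: l1_idx=2, l2_idx=0, offset=5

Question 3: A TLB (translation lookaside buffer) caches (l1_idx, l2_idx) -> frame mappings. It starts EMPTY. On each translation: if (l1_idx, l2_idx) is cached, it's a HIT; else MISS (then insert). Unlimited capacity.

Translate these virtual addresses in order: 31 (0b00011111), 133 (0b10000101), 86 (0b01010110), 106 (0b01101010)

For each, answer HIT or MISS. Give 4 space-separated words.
vaddr=31: (0,1) not in TLB -> MISS, insert
vaddr=133: (2,0) not in TLB -> MISS, insert
vaddr=86: (1,1) not in TLB -> MISS, insert
vaddr=106: (1,2) not in TLB -> MISS, insert

Answer: MISS MISS MISS MISS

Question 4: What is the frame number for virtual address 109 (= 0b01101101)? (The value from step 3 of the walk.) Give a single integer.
Answer: 69

Derivation:
vaddr = 109: l1_idx=1, l2_idx=2
L1[1] = 1; L2[1][2] = 69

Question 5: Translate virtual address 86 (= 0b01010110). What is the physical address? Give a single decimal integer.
vaddr = 86 = 0b01010110
Split: l1_idx=1, l2_idx=1, offset=6
L1[1] = 1
L2[1][1] = 54
paddr = 54 * 16 + 6 = 870

Answer: 870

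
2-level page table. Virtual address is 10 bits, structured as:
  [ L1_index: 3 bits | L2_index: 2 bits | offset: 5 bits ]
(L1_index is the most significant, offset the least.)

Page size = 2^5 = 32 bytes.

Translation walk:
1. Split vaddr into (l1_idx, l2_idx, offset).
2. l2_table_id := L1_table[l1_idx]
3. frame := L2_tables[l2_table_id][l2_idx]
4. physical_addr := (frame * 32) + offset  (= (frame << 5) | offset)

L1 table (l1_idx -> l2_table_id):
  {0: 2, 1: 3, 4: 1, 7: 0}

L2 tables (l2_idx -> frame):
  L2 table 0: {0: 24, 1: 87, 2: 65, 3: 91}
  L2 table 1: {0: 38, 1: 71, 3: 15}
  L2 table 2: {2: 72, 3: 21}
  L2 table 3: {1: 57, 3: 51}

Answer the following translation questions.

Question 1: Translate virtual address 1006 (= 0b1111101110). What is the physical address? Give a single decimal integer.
vaddr = 1006 = 0b1111101110
Split: l1_idx=7, l2_idx=3, offset=14
L1[7] = 0
L2[0][3] = 91
paddr = 91 * 32 + 14 = 2926

Answer: 2926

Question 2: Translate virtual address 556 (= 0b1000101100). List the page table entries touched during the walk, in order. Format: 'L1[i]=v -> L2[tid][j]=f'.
vaddr = 556 = 0b1000101100
Split: l1_idx=4, l2_idx=1, offset=12

Answer: L1[4]=1 -> L2[1][1]=71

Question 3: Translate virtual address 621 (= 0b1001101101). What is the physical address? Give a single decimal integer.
Answer: 493

Derivation:
vaddr = 621 = 0b1001101101
Split: l1_idx=4, l2_idx=3, offset=13
L1[4] = 1
L2[1][3] = 15
paddr = 15 * 32 + 13 = 493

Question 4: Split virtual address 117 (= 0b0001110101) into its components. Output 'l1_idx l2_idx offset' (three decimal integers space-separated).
Answer: 0 3 21

Derivation:
vaddr = 117 = 0b0001110101
  top 3 bits -> l1_idx = 0
  next 2 bits -> l2_idx = 3
  bottom 5 bits -> offset = 21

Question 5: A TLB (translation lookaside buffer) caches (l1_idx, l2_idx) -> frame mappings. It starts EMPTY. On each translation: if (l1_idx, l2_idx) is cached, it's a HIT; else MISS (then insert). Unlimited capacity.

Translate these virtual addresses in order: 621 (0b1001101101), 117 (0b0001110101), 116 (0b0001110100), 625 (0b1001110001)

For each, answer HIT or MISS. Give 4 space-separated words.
vaddr=621: (4,3) not in TLB -> MISS, insert
vaddr=117: (0,3) not in TLB -> MISS, insert
vaddr=116: (0,3) in TLB -> HIT
vaddr=625: (4,3) in TLB -> HIT

Answer: MISS MISS HIT HIT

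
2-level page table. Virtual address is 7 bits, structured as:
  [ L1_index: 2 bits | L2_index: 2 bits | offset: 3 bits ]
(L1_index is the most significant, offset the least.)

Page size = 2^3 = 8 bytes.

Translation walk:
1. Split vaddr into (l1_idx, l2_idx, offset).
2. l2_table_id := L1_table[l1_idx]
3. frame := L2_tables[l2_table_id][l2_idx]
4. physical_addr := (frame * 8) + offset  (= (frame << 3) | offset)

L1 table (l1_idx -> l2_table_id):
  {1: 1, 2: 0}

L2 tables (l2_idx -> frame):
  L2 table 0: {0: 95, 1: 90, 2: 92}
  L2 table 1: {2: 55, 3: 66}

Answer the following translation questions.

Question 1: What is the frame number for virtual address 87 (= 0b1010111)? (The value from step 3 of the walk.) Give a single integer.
vaddr = 87: l1_idx=2, l2_idx=2
L1[2] = 0; L2[0][2] = 92

Answer: 92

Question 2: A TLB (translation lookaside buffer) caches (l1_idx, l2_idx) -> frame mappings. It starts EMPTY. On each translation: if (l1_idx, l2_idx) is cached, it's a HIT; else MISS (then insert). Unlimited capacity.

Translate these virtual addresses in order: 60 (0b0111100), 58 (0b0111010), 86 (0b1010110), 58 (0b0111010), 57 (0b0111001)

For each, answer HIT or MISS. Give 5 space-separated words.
vaddr=60: (1,3) not in TLB -> MISS, insert
vaddr=58: (1,3) in TLB -> HIT
vaddr=86: (2,2) not in TLB -> MISS, insert
vaddr=58: (1,3) in TLB -> HIT
vaddr=57: (1,3) in TLB -> HIT

Answer: MISS HIT MISS HIT HIT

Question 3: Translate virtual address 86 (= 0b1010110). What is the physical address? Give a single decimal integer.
vaddr = 86 = 0b1010110
Split: l1_idx=2, l2_idx=2, offset=6
L1[2] = 0
L2[0][2] = 92
paddr = 92 * 8 + 6 = 742

Answer: 742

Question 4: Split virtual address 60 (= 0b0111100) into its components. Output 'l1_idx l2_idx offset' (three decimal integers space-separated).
Answer: 1 3 4

Derivation:
vaddr = 60 = 0b0111100
  top 2 bits -> l1_idx = 1
  next 2 bits -> l2_idx = 3
  bottom 3 bits -> offset = 4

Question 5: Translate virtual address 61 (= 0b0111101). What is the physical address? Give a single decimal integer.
Answer: 533

Derivation:
vaddr = 61 = 0b0111101
Split: l1_idx=1, l2_idx=3, offset=5
L1[1] = 1
L2[1][3] = 66
paddr = 66 * 8 + 5 = 533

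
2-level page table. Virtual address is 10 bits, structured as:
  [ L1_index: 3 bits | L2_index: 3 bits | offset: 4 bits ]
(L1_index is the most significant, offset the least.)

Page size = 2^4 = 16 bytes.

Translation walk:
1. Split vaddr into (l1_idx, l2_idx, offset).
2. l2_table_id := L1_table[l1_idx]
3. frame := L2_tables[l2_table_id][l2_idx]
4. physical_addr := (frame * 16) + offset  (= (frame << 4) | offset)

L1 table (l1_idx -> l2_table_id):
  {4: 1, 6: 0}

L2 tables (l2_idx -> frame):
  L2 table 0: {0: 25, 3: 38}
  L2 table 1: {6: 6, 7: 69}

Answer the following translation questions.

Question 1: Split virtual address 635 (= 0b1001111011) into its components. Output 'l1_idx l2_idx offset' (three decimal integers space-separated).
vaddr = 635 = 0b1001111011
  top 3 bits -> l1_idx = 4
  next 3 bits -> l2_idx = 7
  bottom 4 bits -> offset = 11

Answer: 4 7 11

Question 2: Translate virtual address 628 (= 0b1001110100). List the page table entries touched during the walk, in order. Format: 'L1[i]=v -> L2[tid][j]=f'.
Answer: L1[4]=1 -> L2[1][7]=69

Derivation:
vaddr = 628 = 0b1001110100
Split: l1_idx=4, l2_idx=7, offset=4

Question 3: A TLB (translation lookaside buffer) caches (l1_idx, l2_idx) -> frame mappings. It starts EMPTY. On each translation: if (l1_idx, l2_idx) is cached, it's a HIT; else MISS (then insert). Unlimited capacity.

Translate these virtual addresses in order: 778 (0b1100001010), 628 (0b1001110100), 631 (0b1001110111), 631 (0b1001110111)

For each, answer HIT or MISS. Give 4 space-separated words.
vaddr=778: (6,0) not in TLB -> MISS, insert
vaddr=628: (4,7) not in TLB -> MISS, insert
vaddr=631: (4,7) in TLB -> HIT
vaddr=631: (4,7) in TLB -> HIT

Answer: MISS MISS HIT HIT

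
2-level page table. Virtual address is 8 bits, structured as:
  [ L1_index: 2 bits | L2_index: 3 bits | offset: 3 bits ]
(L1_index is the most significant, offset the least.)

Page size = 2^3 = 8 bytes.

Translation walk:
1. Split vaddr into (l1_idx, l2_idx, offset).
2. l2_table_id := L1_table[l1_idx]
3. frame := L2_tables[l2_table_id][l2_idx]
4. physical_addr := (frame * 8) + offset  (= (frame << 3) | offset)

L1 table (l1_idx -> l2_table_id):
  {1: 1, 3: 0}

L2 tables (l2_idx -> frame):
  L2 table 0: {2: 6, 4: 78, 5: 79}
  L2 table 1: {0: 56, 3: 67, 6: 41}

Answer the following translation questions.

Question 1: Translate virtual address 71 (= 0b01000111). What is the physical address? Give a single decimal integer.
Answer: 455

Derivation:
vaddr = 71 = 0b01000111
Split: l1_idx=1, l2_idx=0, offset=7
L1[1] = 1
L2[1][0] = 56
paddr = 56 * 8 + 7 = 455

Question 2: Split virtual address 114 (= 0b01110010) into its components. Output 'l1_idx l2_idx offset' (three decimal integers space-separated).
vaddr = 114 = 0b01110010
  top 2 bits -> l1_idx = 1
  next 3 bits -> l2_idx = 6
  bottom 3 bits -> offset = 2

Answer: 1 6 2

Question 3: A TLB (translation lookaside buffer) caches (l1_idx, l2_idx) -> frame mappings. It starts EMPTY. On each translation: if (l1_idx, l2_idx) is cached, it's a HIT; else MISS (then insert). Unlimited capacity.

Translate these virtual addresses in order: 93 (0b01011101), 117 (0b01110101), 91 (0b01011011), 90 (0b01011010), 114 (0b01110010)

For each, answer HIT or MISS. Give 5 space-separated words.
vaddr=93: (1,3) not in TLB -> MISS, insert
vaddr=117: (1,6) not in TLB -> MISS, insert
vaddr=91: (1,3) in TLB -> HIT
vaddr=90: (1,3) in TLB -> HIT
vaddr=114: (1,6) in TLB -> HIT

Answer: MISS MISS HIT HIT HIT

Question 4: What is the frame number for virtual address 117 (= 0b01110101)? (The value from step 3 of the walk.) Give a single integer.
Answer: 41

Derivation:
vaddr = 117: l1_idx=1, l2_idx=6
L1[1] = 1; L2[1][6] = 41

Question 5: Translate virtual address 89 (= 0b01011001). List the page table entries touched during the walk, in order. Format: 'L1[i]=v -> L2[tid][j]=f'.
vaddr = 89 = 0b01011001
Split: l1_idx=1, l2_idx=3, offset=1

Answer: L1[1]=1 -> L2[1][3]=67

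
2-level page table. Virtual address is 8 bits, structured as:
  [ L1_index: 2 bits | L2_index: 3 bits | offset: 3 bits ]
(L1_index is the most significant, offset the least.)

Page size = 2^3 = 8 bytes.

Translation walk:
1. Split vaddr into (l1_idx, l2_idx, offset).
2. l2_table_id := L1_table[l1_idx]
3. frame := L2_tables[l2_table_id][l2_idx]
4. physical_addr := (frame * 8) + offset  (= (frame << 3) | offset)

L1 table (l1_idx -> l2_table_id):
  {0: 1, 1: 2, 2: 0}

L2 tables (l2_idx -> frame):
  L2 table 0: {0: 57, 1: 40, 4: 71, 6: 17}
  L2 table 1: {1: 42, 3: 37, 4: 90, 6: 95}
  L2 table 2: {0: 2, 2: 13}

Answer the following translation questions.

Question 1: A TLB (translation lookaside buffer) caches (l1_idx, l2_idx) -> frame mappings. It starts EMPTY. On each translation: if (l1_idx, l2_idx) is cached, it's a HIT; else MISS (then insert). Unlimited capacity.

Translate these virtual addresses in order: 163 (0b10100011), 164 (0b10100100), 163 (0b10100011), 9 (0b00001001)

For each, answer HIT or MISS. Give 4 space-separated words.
Answer: MISS HIT HIT MISS

Derivation:
vaddr=163: (2,4) not in TLB -> MISS, insert
vaddr=164: (2,4) in TLB -> HIT
vaddr=163: (2,4) in TLB -> HIT
vaddr=9: (0,1) not in TLB -> MISS, insert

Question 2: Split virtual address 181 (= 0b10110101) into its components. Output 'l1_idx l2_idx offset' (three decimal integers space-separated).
vaddr = 181 = 0b10110101
  top 2 bits -> l1_idx = 2
  next 3 bits -> l2_idx = 6
  bottom 3 bits -> offset = 5

Answer: 2 6 5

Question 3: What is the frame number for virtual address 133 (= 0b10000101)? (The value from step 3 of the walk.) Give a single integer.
vaddr = 133: l1_idx=2, l2_idx=0
L1[2] = 0; L2[0][0] = 57

Answer: 57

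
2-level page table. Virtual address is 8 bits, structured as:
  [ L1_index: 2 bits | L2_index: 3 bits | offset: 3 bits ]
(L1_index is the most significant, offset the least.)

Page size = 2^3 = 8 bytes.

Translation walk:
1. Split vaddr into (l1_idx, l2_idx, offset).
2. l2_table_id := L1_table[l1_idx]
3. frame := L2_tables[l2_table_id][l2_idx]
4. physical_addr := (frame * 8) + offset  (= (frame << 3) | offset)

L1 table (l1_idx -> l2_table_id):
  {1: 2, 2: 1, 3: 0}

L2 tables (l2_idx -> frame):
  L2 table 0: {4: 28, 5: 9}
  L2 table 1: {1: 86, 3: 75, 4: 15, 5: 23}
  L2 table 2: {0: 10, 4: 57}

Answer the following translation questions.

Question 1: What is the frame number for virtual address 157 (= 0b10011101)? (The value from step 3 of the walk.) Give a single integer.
Answer: 75

Derivation:
vaddr = 157: l1_idx=2, l2_idx=3
L1[2] = 1; L2[1][3] = 75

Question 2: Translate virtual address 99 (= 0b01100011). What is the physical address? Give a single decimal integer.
Answer: 459

Derivation:
vaddr = 99 = 0b01100011
Split: l1_idx=1, l2_idx=4, offset=3
L1[1] = 2
L2[2][4] = 57
paddr = 57 * 8 + 3 = 459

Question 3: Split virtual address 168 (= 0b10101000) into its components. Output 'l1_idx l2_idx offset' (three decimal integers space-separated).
vaddr = 168 = 0b10101000
  top 2 bits -> l1_idx = 2
  next 3 bits -> l2_idx = 5
  bottom 3 bits -> offset = 0

Answer: 2 5 0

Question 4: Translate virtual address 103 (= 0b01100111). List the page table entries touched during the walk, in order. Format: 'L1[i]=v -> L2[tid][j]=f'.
Answer: L1[1]=2 -> L2[2][4]=57

Derivation:
vaddr = 103 = 0b01100111
Split: l1_idx=1, l2_idx=4, offset=7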